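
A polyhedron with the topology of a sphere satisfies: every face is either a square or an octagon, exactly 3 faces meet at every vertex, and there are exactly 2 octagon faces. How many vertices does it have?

Let x be the number of squares; then F = 2 + x.
Edge–face incidences: 2E = 8·2 + 4·x = 16 + 4x.
Every vertex has degree 3, so 3V = 2E.
Euler: V − E + F = 2 ⇒ (2E)/3 − E + (2 + x) = 2.
Multiply by 6: 2·(2E) − 3·(2E) + 6·(2 + x) = 12, i.e. 12 + 6x − (16 + 4x) = 12.
Collecting terms: 2x − 4 = 12, so 2x = 16, so x = 8.
Then 2E = 16 + 4·8 = 48, so E = 24, V = 2E/3 = 16, F = 2 + 8 = 10.

16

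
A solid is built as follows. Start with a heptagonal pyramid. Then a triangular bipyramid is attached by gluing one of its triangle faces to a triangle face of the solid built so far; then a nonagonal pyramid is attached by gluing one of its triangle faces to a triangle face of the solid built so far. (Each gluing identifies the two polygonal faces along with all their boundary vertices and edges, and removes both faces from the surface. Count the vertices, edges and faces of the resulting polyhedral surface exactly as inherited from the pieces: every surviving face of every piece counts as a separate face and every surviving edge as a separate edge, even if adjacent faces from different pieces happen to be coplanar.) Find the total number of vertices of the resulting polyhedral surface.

A heptagonal pyramid: V=8, E=14, F=8.
Attach a triangular bipyramid (V=5, E=9, F=6) along a 3-gon: merge 3 vertices and 3 edges, delete both glued faces → V=10, E=20, F=12.
Attach a nonagonal pyramid (V=10, E=18, F=10) along a 3-gon: merge 3 vertices and 3 edges, delete both glued faces → V=17, E=35, F=20.
Check: V − E + F = 17 − 35 + 20 = 2.

17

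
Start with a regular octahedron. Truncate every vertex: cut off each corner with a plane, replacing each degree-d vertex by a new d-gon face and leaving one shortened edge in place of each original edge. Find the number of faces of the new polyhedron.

The base solid has V = 6, E = 12, F = 8.
Truncation replaces each original edge-end by a new vertex, so V′ = 2E = 24.
Each original edge survives, and each old vertex of degree d contributes d new edges; summing degrees gives Σd = 2E, so E′ = E + 2E = 3E = 36.
Each original face survives and each original vertex becomes one new face: F′ = F + V = 14.

14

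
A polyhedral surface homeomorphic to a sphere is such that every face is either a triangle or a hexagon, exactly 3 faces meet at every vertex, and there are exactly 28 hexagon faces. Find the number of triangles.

Let x be the number of triangles; then F = 28 + x.
Edge–face incidences: 2E = 6·28 + 3·x = 168 + 3x.
Every vertex has degree 3, so 3V = 2E.
Euler: V − E + F = 2 ⇒ (2E)/3 − E + (28 + x) = 2.
Multiply by 6: 2·(2E) − 3·(2E) + 6·(28 + x) = 12, i.e. 168 + 6x − (168 + 3x) = 12.
Collecting terms: 3x = 12, so x = 4.
Then 2E = 168 + 3·4 = 180, so E = 90, V = 2E/3 = 60, F = 28 + 4 = 32.

4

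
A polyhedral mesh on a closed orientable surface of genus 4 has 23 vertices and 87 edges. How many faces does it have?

58

For a closed orientable surface of genus 4, χ = 2 − 2·4 = -6.
F = -6 − V + E = -6 − 23 + 87 = 58.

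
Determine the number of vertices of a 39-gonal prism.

78

A prism on an n-gon has two n-gon bases and n rectangular sides: V = 2·39 = 78, E = 3·39 = 117, F = 39 + 2 = 41.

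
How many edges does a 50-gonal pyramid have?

A pyramid on an n-gon base has one n-gon and n triangles: V = 50 + 1 = 51, E = 2·50 = 100, F = 50 + 1 = 51.

100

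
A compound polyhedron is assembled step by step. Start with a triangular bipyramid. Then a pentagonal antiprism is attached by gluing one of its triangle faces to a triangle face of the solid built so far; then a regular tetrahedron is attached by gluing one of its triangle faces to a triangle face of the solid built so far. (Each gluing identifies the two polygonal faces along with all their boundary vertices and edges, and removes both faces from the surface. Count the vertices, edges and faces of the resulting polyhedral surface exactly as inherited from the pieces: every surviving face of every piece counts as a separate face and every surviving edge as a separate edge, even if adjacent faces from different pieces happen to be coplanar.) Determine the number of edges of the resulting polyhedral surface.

29

A triangular bipyramid: V=5, E=9, F=6.
Attach a pentagonal antiprism (V=10, E=20, F=12) along a 3-gon: merge 3 vertices and 3 edges, delete both glued faces → V=12, E=26, F=16.
Attach a regular tetrahedron (V=4, E=6, F=4) along a 3-gon: merge 3 vertices and 3 edges, delete both glued faces → V=13, E=29, F=18.
Check: V − E + F = 13 − 29 + 18 = 2.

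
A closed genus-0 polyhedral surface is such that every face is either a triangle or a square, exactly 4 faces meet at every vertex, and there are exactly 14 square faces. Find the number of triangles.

8

Let x be the number of triangles; then F = 14 + x.
Edge–face incidences: 2E = 4·14 + 3·x = 56 + 3x.
Every vertex has degree 4, so 4V = 2E.
Euler: V − E + F = 2 ⇒ (2E)/4 − E + (14 + x) = 2.
Multiply by 8: 2·(2E) − 4·(2E) + 8·(14 + x) = 16, i.e. 112 + 8x − 2·(56 + 3x) = 16.
Collecting terms: 2x = 16, so x = 8.
Then 2E = 56 + 3·8 = 80, so E = 40, V = 2E/4 = 20, F = 14 + 8 = 22.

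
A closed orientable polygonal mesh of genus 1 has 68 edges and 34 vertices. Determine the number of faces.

34

For a closed orientable surface of genus 1, χ = 2 − 2·1 = 0.
F = 0 − V + E = 0 − 34 + 68 = 34.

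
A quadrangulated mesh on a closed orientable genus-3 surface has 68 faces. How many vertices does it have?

64

χ = 2 − 2·3 = -4, and every face is a square so 4F = 2E.
E = 4·68/2 = 136. Then V = -4 + E − F = -4 + 136 − 68 = 64.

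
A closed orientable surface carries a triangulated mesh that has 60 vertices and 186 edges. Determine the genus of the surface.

Every face is a triangle and each edge borders two faces, so 3F = 2·186, giving F = 124.
χ = V − E + F = 60 − 186 + 124 = -2.
For a closed orientable surface χ = 2 − 2g, so g = (2 − (-2))/2 = 2.

2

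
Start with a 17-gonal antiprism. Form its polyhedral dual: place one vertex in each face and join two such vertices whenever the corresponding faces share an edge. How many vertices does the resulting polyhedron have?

The base solid has V = 34, E = 68, F = 36.
The dual swaps V and F and preserves E: V′ = F = 36, E′ = E = 68, F′ = V = 34.

36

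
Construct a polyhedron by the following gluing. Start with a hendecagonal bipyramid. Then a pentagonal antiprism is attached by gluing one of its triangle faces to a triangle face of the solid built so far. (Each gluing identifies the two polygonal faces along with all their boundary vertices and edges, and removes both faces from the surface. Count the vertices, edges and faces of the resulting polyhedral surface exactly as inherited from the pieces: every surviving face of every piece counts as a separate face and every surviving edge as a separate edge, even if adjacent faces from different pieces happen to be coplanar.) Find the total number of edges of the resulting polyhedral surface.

50

A hendecagonal bipyramid: V=13, E=33, F=22.
Attach a pentagonal antiprism (V=10, E=20, F=12) along a 3-gon: merge 3 vertices and 3 edges, delete both glued faces → V=20, E=50, F=32.
Check: V − E + F = 20 − 50 + 32 = 2.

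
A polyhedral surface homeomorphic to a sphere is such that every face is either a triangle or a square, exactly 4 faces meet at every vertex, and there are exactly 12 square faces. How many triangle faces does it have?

8

Let x be the number of triangles; then F = 12 + x.
Edge–face incidences: 2E = 4·12 + 3·x = 48 + 3x.
Every vertex has degree 4, so 4V = 2E.
Euler: V − E + F = 2 ⇒ (2E)/4 − E + (12 + x) = 2.
Multiply by 8: 2·(2E) − 4·(2E) + 8·(12 + x) = 16, i.e. 96 + 8x − 2·(48 + 3x) = 16.
Collecting terms: 2x = 16, so x = 8.
Then 2E = 48 + 3·8 = 72, so E = 36, V = 2E/4 = 18, F = 12 + 8 = 20.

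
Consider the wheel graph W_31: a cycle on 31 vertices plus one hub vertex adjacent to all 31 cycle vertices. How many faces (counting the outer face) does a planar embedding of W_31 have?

W_31 has V = 31 + 1 = 32 vertices and E = 2·31 = 62 edges.
By Euler's formula F = 2 − V + E = 2 − 32 + 62 = 32.

32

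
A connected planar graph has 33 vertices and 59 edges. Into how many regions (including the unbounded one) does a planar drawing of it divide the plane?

Euler's formula for a connected plane graph: V − E + F = 2, so F = 2 − 33 + 59 = 28.

28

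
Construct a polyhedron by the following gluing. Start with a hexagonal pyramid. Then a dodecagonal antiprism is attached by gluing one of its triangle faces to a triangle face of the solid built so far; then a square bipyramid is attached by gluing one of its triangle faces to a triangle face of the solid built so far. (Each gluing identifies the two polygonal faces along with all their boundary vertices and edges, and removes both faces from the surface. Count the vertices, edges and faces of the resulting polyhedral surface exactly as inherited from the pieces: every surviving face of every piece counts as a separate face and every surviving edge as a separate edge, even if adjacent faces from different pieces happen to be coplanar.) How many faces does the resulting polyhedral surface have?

37

A hexagonal pyramid: V=7, E=12, F=7.
Attach a dodecagonal antiprism (V=24, E=48, F=26) along a 3-gon: merge 3 vertices and 3 edges, delete both glued faces → V=28, E=57, F=31.
Attach a square bipyramid (V=6, E=12, F=8) along a 3-gon: merge 3 vertices and 3 edges, delete both glued faces → V=31, E=66, F=37.
Check: V − E + F = 31 − 66 + 37 = 2.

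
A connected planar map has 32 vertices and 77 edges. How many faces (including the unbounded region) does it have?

Euler's formula for a connected plane graph: V − E + F = 2, so F = 2 − 32 + 77 = 47.

47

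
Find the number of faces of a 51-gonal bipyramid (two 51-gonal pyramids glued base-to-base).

102

A bipyramid over an n-gon has 2n triangular faces and n + 2 vertices: V = 51 + 2 = 53, E = 3·51 = 153, F = 2·51 = 102.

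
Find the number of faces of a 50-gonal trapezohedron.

The n-trapezohedron (dual of the n-antiprism) has V = 2·50 + 2 = 102, E = 4·50 = 200, F = 2·50 = 100.

100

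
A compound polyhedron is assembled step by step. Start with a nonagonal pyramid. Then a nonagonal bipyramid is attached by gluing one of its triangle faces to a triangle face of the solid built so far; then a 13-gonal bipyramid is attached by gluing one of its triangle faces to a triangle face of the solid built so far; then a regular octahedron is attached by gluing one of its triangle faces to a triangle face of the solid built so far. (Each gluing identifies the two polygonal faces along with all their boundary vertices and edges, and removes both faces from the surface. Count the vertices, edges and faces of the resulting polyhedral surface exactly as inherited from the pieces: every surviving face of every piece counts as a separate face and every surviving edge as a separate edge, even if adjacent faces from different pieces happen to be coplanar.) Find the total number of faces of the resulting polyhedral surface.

56

A nonagonal pyramid: V=10, E=18, F=10.
Attach a nonagonal bipyramid (V=11, E=27, F=18) along a 3-gon: merge 3 vertices and 3 edges, delete both glued faces → V=18, E=42, F=26.
Attach a 13-gonal bipyramid (V=15, E=39, F=26) along a 3-gon: merge 3 vertices and 3 edges, delete both glued faces → V=30, E=78, F=50.
Attach a regular octahedron (V=6, E=12, F=8) along a 3-gon: merge 3 vertices and 3 edges, delete both glued faces → V=33, E=87, F=56.
Check: V − E + F = 33 − 87 + 56 = 2.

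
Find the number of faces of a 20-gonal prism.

A prism on an n-gon has two n-gon bases and n rectangular sides: V = 2·20 = 40, E = 3·20 = 60, F = 20 + 2 = 22.

22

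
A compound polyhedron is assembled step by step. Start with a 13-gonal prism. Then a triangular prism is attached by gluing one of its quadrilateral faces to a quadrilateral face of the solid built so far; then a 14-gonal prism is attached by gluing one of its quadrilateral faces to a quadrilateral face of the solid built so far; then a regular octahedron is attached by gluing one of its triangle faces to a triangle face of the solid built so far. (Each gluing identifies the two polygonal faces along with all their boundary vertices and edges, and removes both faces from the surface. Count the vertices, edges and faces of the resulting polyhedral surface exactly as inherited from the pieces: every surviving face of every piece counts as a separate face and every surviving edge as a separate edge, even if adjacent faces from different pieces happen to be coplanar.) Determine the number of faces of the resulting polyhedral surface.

38

A 13-gonal prism: V=26, E=39, F=15.
Attach a triangular prism (V=6, E=9, F=5) along a 4-gon: merge 4 vertices and 4 edges, delete both glued faces → V=28, E=44, F=18.
Attach a 14-gonal prism (V=28, E=42, F=16) along a 4-gon: merge 4 vertices and 4 edges, delete both glued faces → V=52, E=82, F=32.
Attach a regular octahedron (V=6, E=12, F=8) along a 3-gon: merge 3 vertices and 3 edges, delete both glued faces → V=55, E=91, F=38.
Check: V − E + F = 55 − 91 + 38 = 2.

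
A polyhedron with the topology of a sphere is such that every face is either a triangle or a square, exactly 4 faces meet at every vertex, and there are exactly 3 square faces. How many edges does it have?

Let x be the number of triangles; then F = 3 + x.
Edge–face incidences: 2E = 4·3 + 3·x = 12 + 3x.
Every vertex has degree 4, so 4V = 2E.
Euler: V − E + F = 2 ⇒ (2E)/4 − E + (3 + x) = 2.
Multiply by 8: 2·(2E) − 4·(2E) + 8·(3 + x) = 16, i.e. 24 + 8x − 2·(12 + 3x) = 16.
Collecting terms: 2x = 16, so x = 8.
Then 2E = 12 + 3·8 = 36, so E = 18, V = 2E/4 = 9, F = 3 + 8 = 11.

18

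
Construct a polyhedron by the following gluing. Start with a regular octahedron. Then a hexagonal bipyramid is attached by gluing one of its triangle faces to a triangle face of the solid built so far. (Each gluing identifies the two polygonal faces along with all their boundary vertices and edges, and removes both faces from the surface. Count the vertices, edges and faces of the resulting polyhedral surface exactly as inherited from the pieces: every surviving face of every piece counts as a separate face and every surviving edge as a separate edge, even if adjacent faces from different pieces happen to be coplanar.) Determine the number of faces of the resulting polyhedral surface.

A regular octahedron: V=6, E=12, F=8.
Attach a hexagonal bipyramid (V=8, E=18, F=12) along a 3-gon: merge 3 vertices and 3 edges, delete both glued faces → V=11, E=27, F=18.
Check: V − E + F = 11 − 27 + 18 = 2.

18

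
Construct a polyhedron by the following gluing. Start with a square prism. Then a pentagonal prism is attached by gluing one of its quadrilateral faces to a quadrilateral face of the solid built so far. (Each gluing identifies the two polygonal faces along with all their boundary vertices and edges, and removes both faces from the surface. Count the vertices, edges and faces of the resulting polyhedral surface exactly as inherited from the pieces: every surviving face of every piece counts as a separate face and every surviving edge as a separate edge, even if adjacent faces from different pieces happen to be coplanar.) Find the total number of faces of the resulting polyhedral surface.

11

A square prism: V=8, E=12, F=6.
Attach a pentagonal prism (V=10, E=15, F=7) along a 4-gon: merge 4 vertices and 4 edges, delete both glued faces → V=14, E=23, F=11.
Check: V − E + F = 14 − 23 + 11 = 2.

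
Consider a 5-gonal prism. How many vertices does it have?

10

A prism on an n-gon has two n-gon bases and n rectangular sides: V = 2·5 = 10, E = 3·5 = 15, F = 5 + 2 = 7.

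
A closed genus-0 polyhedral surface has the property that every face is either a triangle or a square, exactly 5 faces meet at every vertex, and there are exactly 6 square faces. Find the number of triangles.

32

Let x be the number of triangles; then F = 6 + x.
Edge–face incidences: 2E = 4·6 + 3·x = 24 + 3x.
Every vertex has degree 5, so 5V = 2E.
Euler: V − E + F = 2 ⇒ (2E)/5 − E + (6 + x) = 2.
Multiply by 10: 2·(2E) − 5·(2E) + 10·(6 + x) = 20, i.e. 60 + 10x − 3·(24 + 3x) = 20.
Collecting terms: x − 12 = 20, so x = 32.
Then 2E = 24 + 3·32 = 120, so E = 60, V = 2E/5 = 24, F = 6 + 32 = 38.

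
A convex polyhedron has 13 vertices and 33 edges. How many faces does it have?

22

Here V − E + F = 2.
F = 2 − V + E = 2 − 13 + 33 = 22.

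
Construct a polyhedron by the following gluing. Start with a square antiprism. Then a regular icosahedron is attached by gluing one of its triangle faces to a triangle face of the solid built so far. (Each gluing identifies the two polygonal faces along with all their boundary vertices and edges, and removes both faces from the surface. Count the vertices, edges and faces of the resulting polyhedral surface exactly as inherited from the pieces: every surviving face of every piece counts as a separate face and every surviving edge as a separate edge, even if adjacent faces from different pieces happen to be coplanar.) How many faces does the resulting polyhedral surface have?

A square antiprism: V=8, E=16, F=10.
Attach a regular icosahedron (V=12, E=30, F=20) along a 3-gon: merge 3 vertices and 3 edges, delete both glued faces → V=17, E=43, F=28.
Check: V − E + F = 17 − 43 + 28 = 2.

28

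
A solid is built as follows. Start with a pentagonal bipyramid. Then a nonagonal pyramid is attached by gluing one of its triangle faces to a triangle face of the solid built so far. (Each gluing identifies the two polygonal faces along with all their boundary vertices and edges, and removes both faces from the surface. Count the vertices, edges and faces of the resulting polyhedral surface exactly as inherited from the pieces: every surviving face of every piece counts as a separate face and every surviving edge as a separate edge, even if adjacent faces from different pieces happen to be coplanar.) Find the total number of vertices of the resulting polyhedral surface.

14

A pentagonal bipyramid: V=7, E=15, F=10.
Attach a nonagonal pyramid (V=10, E=18, F=10) along a 3-gon: merge 3 vertices and 3 edges, delete both glued faces → V=14, E=30, F=18.
Check: V − E + F = 14 − 30 + 18 = 2.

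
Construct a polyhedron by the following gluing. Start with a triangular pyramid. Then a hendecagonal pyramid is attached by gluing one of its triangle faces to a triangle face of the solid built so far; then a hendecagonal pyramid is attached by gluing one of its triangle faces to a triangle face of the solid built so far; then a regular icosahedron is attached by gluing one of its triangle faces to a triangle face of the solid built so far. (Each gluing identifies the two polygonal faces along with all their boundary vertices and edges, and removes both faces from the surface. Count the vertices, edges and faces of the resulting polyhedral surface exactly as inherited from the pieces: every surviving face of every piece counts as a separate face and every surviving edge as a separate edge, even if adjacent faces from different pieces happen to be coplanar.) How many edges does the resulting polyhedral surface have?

A triangular pyramid: V=4, E=6, F=4.
Attach a hendecagonal pyramid (V=12, E=22, F=12) along a 3-gon: merge 3 vertices and 3 edges, delete both glued faces → V=13, E=25, F=14.
Attach a hendecagonal pyramid (V=12, E=22, F=12) along a 3-gon: merge 3 vertices and 3 edges, delete both glued faces → V=22, E=44, F=24.
Attach a regular icosahedron (V=12, E=30, F=20) along a 3-gon: merge 3 vertices and 3 edges, delete both glued faces → V=31, E=71, F=42.
Check: V − E + F = 31 − 71 + 42 = 2.

71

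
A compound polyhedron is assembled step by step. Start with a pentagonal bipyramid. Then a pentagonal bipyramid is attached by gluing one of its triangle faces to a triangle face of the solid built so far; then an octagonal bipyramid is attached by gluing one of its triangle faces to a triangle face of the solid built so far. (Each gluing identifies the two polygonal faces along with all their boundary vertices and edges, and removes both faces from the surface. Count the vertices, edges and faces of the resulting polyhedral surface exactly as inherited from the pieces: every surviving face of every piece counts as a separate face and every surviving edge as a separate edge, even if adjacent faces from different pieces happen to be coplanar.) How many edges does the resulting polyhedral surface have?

A pentagonal bipyramid: V=7, E=15, F=10.
Attach a pentagonal bipyramid (V=7, E=15, F=10) along a 3-gon: merge 3 vertices and 3 edges, delete both glued faces → V=11, E=27, F=18.
Attach an octagonal bipyramid (V=10, E=24, F=16) along a 3-gon: merge 3 vertices and 3 edges, delete both glued faces → V=18, E=48, F=32.
Check: V − E + F = 18 − 48 + 32 = 2.

48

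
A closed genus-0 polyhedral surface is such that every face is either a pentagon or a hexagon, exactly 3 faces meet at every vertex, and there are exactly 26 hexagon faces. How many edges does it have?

108

Let x be the number of pentagons; then F = 26 + x.
Edge–face incidences: 2E = 6·26 + 5·x = 156 + 5x.
Every vertex has degree 3, so 3V = 2E.
Euler: V − E + F = 2 ⇒ (2E)/3 − E + (26 + x) = 2.
Multiply by 6: 2·(2E) − 3·(2E) + 6·(26 + x) = 12, i.e. 156 + 6x − (156 + 5x) = 12.
Collecting terms: x = 12.
Then 2E = 156 + 5·12 = 216, so E = 108, V = 2E/3 = 72, F = 26 + 12 = 38.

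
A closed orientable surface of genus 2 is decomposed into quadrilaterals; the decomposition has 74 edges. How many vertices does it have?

35

χ = 2 − 2·2 = -2, and every face is a square so 4F = 2E.
F = 2E/4 = 37. Then V = -2 + E − F = -2 + 74 − 37 = 35.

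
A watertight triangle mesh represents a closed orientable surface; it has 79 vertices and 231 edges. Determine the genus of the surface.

0

Every face is a triangle and each edge borders two faces, so 3F = 2·231, giving F = 154.
χ = V − E + F = 79 − 231 + 154 = 2.
For a closed orientable surface χ = 2 − 2g, so g = (2 − (2))/2 = 0.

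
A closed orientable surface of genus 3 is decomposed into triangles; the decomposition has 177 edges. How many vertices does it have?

55

χ = 2 − 2·3 = -4, and every face is a triangle so 3F = 2E.
F = 2E/3 = 118. Then V = -4 + E − F = -4 + 177 − 118 = 55.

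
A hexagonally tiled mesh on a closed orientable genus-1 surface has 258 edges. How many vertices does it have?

172

χ = 2 − 2·1 = 0, and every face is a hexagon so 6F = 2E.
F = 2E/6 = 86. Then V = 0 + E − F = 0 + 258 − 86 = 172.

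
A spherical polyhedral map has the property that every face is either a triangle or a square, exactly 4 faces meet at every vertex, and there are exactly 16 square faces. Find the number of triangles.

8

Let x be the number of triangles; then F = 16 + x.
Edge–face incidences: 2E = 4·16 + 3·x = 64 + 3x.
Every vertex has degree 4, so 4V = 2E.
Euler: V − E + F = 2 ⇒ (2E)/4 − E + (16 + x) = 2.
Multiply by 8: 2·(2E) − 4·(2E) + 8·(16 + x) = 16, i.e. 128 + 8x − 2·(64 + 3x) = 16.
Collecting terms: 2x = 16, so x = 8.
Then 2E = 64 + 3·8 = 88, so E = 44, V = 2E/4 = 22, F = 16 + 8 = 24.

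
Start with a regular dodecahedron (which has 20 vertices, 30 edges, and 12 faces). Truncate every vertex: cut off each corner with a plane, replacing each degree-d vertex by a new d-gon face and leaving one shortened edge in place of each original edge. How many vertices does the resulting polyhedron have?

Truncation replaces each original edge-end by a new vertex, so V′ = 2E = 60.
Each original edge survives, and each old vertex of degree d contributes d new edges; summing degrees gives Σd = 2E, so E′ = E + 2E = 3E = 90.
Each original face survives and each original vertex becomes one new face: F′ = F + V = 32.

60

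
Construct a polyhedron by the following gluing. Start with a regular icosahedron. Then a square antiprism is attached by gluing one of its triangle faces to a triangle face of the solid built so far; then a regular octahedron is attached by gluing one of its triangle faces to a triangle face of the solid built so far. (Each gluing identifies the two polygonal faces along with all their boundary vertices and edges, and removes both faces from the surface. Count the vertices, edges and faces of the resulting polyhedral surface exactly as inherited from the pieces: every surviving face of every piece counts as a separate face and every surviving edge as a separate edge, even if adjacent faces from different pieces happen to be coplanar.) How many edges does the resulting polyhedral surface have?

52

A regular icosahedron: V=12, E=30, F=20.
Attach a square antiprism (V=8, E=16, F=10) along a 3-gon: merge 3 vertices and 3 edges, delete both glued faces → V=17, E=43, F=28.
Attach a regular octahedron (V=6, E=12, F=8) along a 3-gon: merge 3 vertices and 3 edges, delete both glued faces → V=20, E=52, F=34.
Check: V − E + F = 20 − 52 + 34 = 2.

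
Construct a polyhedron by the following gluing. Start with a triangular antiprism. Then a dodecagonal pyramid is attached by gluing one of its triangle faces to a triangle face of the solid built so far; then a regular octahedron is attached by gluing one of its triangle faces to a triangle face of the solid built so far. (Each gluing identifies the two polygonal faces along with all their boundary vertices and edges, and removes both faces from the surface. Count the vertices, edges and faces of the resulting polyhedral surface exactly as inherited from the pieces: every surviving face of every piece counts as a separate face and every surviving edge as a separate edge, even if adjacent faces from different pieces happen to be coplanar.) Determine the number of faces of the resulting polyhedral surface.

A triangular antiprism: V=6, E=12, F=8.
Attach a dodecagonal pyramid (V=13, E=24, F=13) along a 3-gon: merge 3 vertices and 3 edges, delete both glued faces → V=16, E=33, F=19.
Attach a regular octahedron (V=6, E=12, F=8) along a 3-gon: merge 3 vertices and 3 edges, delete both glued faces → V=19, E=42, F=25.
Check: V − E + F = 19 − 42 + 25 = 2.

25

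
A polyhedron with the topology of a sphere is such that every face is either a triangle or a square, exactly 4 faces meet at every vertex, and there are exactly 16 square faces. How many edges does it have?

44

Let x be the number of triangles; then F = 16 + x.
Edge–face incidences: 2E = 4·16 + 3·x = 64 + 3x.
Every vertex has degree 4, so 4V = 2E.
Euler: V − E + F = 2 ⇒ (2E)/4 − E + (16 + x) = 2.
Multiply by 8: 2·(2E) − 4·(2E) + 8·(16 + x) = 16, i.e. 128 + 8x − 2·(64 + 3x) = 16.
Collecting terms: 2x = 16, so x = 8.
Then 2E = 64 + 3·8 = 88, so E = 44, V = 2E/4 = 22, F = 16 + 8 = 24.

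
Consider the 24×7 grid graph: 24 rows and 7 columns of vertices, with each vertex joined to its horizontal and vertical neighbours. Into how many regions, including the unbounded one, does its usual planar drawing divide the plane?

The grid has V = 24·7 = 168 vertices and E = 24·6 + 7·23 = 305 edges.
F = 2 − V + E = 2 − 168 + 305 = 139.

139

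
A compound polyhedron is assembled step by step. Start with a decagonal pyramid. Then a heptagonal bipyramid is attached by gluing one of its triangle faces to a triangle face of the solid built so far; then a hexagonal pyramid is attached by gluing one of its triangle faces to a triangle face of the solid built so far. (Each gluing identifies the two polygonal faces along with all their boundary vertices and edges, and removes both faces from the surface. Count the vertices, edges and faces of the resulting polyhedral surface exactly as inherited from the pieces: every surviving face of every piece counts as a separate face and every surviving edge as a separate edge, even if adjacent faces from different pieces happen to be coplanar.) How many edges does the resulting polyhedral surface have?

47

A decagonal pyramid: V=11, E=20, F=11.
Attach a heptagonal bipyramid (V=9, E=21, F=14) along a 3-gon: merge 3 vertices and 3 edges, delete both glued faces → V=17, E=38, F=23.
Attach a hexagonal pyramid (V=7, E=12, F=7) along a 3-gon: merge 3 vertices and 3 edges, delete both glued faces → V=21, E=47, F=28.
Check: V − E + F = 21 − 47 + 28 = 2.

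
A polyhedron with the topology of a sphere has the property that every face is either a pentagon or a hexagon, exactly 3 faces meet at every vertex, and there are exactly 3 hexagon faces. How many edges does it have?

39

Let x be the number of pentagons; then F = 3 + x.
Edge–face incidences: 2E = 6·3 + 5·x = 18 + 5x.
Every vertex has degree 3, so 3V = 2E.
Euler: V − E + F = 2 ⇒ (2E)/3 − E + (3 + x) = 2.
Multiply by 6: 2·(2E) − 3·(2E) + 6·(3 + x) = 12, i.e. 18 + 6x − (18 + 5x) = 12.
Collecting terms: x = 12.
Then 2E = 18 + 5·12 = 78, so E = 39, V = 2E/3 = 26, F = 3 + 12 = 15.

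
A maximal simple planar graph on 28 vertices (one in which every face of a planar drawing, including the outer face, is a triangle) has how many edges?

In a plane triangulation 3F = 2E and V − E + F = 2, so E = 3V − 6 = 3·28 − 6 = 78.

78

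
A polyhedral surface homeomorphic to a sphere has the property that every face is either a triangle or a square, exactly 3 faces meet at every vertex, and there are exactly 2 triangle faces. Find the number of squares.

Let x be the number of squares; then F = 2 + x.
Edge–face incidences: 2E = 3·2 + 4·x = 6 + 4x.
Every vertex has degree 3, so 3V = 2E.
Euler: V − E + F = 2 ⇒ (2E)/3 − E + (2 + x) = 2.
Multiply by 6: 2·(2E) − 3·(2E) + 6·(2 + x) = 12, i.e. 12 + 6x − (6 + 4x) = 12.
Collecting terms: 2x + 6 = 12, so 2x = 6, so x = 3.
Then 2E = 6 + 4·3 = 18, so E = 9, V = 2E/3 = 6, F = 2 + 3 = 5.

3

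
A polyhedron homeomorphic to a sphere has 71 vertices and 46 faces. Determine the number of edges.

Here V − E + F = 2.
E = V + F − (2) = 71 + 46 − (2) = 115.

115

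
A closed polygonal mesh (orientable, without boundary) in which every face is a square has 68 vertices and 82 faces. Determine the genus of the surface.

8

Every face is a square, so 2E = 4·82 = 328, giving E = 164.
χ = V − E + F = 68 − 164 + 82 = -14.
For a closed orientable surface χ = 2 − 2g, so g = (2 − (-14))/2 = 8.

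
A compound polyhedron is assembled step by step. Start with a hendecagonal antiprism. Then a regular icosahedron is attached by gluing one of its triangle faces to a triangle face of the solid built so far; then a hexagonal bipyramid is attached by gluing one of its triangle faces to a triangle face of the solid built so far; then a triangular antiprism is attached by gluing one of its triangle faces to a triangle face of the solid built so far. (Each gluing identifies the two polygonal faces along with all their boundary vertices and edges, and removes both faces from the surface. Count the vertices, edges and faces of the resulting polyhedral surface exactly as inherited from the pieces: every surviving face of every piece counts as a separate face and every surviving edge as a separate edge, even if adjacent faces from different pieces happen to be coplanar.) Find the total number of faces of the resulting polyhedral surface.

58

A hendecagonal antiprism: V=22, E=44, F=24.
Attach a regular icosahedron (V=12, E=30, F=20) along a 3-gon: merge 3 vertices and 3 edges, delete both glued faces → V=31, E=71, F=42.
Attach a hexagonal bipyramid (V=8, E=18, F=12) along a 3-gon: merge 3 vertices and 3 edges, delete both glued faces → V=36, E=86, F=52.
Attach a triangular antiprism (V=6, E=12, F=8) along a 3-gon: merge 3 vertices and 3 edges, delete both glued faces → V=39, E=95, F=58.
Check: V − E + F = 39 − 95 + 58 = 2.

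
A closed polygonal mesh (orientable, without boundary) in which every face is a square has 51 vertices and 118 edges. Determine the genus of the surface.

Every face is a square and each edge borders two faces, so 4F = 2·118, giving F = 59.
χ = V − E + F = 51 − 118 + 59 = -8.
For a closed orientable surface χ = 2 − 2g, so g = (2 − (-8))/2 = 5.

5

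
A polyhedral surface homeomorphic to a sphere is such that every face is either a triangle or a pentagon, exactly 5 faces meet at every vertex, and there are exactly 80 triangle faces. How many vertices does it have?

Let x be the number of pentagons; then F = 80 + x.
Edge–face incidences: 2E = 3·80 + 5·x = 240 + 5x.
Every vertex has degree 5, so 5V = 2E.
Euler: V − E + F = 2 ⇒ (2E)/5 − E + (80 + x) = 2.
Multiply by 10: 2·(2E) − 5·(2E) + 10·(80 + x) = 20, i.e. 800 + 10x − 3·(240 + 5x) = 20.
Collecting terms: −5x + 80 = 20, so −5x = −60, so x = 12.
Then 2E = 240 + 5·12 = 300, so E = 150, V = 2E/5 = 60, F = 80 + 12 = 92.

60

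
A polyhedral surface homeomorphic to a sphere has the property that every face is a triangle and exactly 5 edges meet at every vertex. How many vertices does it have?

12

Each face has 3 edges and each edge borders two faces, so 2E = 3F.
Each vertex has degree 5, so 5V = 2E and hence V = 3F/5.
Euler: V − E + F = 2 ⇒ (3F/5) − (3F/2) + F = 2.
Multiply by 10: (6 − 15 + 10)F = 20, i.e. 1F = 20.
So F = 20, E = 3·20/2 = 30, V = 3·20/5 = 12.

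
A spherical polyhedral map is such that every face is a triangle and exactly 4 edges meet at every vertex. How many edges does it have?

12

Each face has 3 edges and each edge borders two faces, so 2E = 3F.
Each vertex has degree 4, so 4V = 2E and hence V = 3F/4.
Euler: V − E + F = 2 ⇒ (3F/4) − (3F/2) + F = 2.
Multiply by 8: (6 − 12 + 8)F = 16, i.e. 2F = 16.
So F = 8, E = 3·8/2 = 12, V = 3·8/4 = 6.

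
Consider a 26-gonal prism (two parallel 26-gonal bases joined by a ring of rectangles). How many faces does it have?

28

A prism on an n-gon has two n-gon bases and n rectangular sides: V = 2·26 = 52, E = 3·26 = 78, F = 26 + 2 = 28.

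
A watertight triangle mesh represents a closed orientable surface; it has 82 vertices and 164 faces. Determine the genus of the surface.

Every face is a triangle, so 2E = 3·164 = 492, giving E = 246.
χ = V − E + F = 82 − 246 + 164 = 0.
For a closed orientable surface χ = 2 − 2g, so g = (2 − (0))/2 = 1.

1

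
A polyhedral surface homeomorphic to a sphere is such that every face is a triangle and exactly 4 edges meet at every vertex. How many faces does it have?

Each face has 3 edges and each edge borders two faces, so 2E = 3F.
Each vertex has degree 4, so 4V = 2E and hence V = 3F/4.
Euler: V − E + F = 2 ⇒ (3F/4) − (3F/2) + F = 2.
Multiply by 8: (6 − 12 + 8)F = 16, i.e. 2F = 16.
So F = 8, E = 3·8/2 = 12, V = 3·8/4 = 6.

8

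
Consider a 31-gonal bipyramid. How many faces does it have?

A bipyramid over an n-gon has 2n triangular faces and n + 2 vertices: V = 31 + 2 = 33, E = 3·31 = 93, F = 2·31 = 62.
Check: V − E + F = 33 − 93 + 62 = 2.

62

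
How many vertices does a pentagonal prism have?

10

A prism on an n-gon has two n-gon bases and n rectangular sides: V = 2·5 = 10, E = 3·5 = 15, F = 5 + 2 = 7.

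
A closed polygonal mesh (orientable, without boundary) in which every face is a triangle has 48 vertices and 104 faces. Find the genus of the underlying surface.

3

Every face is a triangle, so 2E = 3·104 = 312, giving E = 156.
χ = V − E + F = 48 − 156 + 104 = -4.
For a closed orientable surface χ = 2 − 2g, so g = (2 − (-4))/2 = 3.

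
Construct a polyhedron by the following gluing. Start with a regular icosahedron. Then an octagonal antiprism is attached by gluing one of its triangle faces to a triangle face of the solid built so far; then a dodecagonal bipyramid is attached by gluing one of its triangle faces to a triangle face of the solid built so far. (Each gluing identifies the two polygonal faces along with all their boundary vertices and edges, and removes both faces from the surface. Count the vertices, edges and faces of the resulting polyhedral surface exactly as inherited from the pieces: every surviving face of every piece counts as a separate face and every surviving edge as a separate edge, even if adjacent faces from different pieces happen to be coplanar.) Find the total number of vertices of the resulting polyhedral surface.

36

A regular icosahedron: V=12, E=30, F=20.
Attach an octagonal antiprism (V=16, E=32, F=18) along a 3-gon: merge 3 vertices and 3 edges, delete both glued faces → V=25, E=59, F=36.
Attach a dodecagonal bipyramid (V=14, E=36, F=24) along a 3-gon: merge 3 vertices and 3 edges, delete both glued faces → V=36, E=92, F=58.
Check: V − E + F = 36 − 92 + 58 = 2.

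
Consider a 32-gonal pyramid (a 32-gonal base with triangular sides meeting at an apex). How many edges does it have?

64

A pyramid on an n-gon base has one n-gon and n triangles: V = 32 + 1 = 33, E = 2·32 = 64, F = 32 + 1 = 33.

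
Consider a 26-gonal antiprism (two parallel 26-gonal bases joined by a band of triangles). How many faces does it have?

An antiprism on an n-gon has two n-gon caps and 2n triangles: V = 2·26 = 52, E = 4·26 = 104, F = 2·26 + 2 = 54.
Check: V − E + F = 52 − 104 + 54 = 2.

54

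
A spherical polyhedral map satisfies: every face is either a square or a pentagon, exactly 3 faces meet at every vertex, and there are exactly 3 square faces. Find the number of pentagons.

Let x be the number of pentagons; then F = 3 + x.
Edge–face incidences: 2E = 4·3 + 5·x = 12 + 5x.
Every vertex has degree 3, so 3V = 2E.
Euler: V − E + F = 2 ⇒ (2E)/3 − E + (3 + x) = 2.
Multiply by 6: 2·(2E) − 3·(2E) + 6·(3 + x) = 12, i.e. 18 + 6x − (12 + 5x) = 12.
Collecting terms: x + 6 = 12, so x = 6.
Then 2E = 12 + 5·6 = 42, so E = 21, V = 2E/3 = 14, F = 3 + 6 = 9.

6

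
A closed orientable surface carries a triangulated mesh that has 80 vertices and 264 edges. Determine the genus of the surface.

Every face is a triangle and each edge borders two faces, so 3F = 2·264, giving F = 176.
χ = V − E + F = 80 − 264 + 176 = -8.
For a closed orientable surface χ = 2 − 2g, so g = (2 − (-8))/2 = 5.

5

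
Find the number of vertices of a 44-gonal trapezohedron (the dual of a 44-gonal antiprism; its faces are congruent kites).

The n-trapezohedron (dual of the n-antiprism) has V = 2·44 + 2 = 90, E = 4·44 = 176, F = 2·44 = 88.
Check: V − E + F = 90 − 176 + 88 = 2.

90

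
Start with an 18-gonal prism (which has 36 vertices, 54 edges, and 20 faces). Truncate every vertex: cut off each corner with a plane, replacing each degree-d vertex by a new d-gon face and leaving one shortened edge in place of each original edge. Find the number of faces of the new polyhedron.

56

Truncation replaces each original edge-end by a new vertex, so V′ = 2E = 108.
Each original edge survives, and each old vertex of degree d contributes d new edges; summing degrees gives Σd = 2E, so E′ = E + 2E = 3E = 162.
Each original face survives and each original vertex becomes one new face: F′ = F + V = 56.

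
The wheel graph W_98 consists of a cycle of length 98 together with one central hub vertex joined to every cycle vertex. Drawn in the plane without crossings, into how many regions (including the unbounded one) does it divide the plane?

W_98 has V = 98 + 1 = 99 vertices and E = 2·98 = 196 edges.
By Euler's formula F = 2 − V + E = 2 − 99 + 196 = 99.

99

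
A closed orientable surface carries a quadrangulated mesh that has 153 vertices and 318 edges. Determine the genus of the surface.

4

Every face is a square and each edge borders two faces, so 4F = 2·318, giving F = 159.
χ = V − E + F = 153 − 318 + 159 = -6.
For a closed orientable surface χ = 2 − 2g, so g = (2 − (-6))/2 = 4.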